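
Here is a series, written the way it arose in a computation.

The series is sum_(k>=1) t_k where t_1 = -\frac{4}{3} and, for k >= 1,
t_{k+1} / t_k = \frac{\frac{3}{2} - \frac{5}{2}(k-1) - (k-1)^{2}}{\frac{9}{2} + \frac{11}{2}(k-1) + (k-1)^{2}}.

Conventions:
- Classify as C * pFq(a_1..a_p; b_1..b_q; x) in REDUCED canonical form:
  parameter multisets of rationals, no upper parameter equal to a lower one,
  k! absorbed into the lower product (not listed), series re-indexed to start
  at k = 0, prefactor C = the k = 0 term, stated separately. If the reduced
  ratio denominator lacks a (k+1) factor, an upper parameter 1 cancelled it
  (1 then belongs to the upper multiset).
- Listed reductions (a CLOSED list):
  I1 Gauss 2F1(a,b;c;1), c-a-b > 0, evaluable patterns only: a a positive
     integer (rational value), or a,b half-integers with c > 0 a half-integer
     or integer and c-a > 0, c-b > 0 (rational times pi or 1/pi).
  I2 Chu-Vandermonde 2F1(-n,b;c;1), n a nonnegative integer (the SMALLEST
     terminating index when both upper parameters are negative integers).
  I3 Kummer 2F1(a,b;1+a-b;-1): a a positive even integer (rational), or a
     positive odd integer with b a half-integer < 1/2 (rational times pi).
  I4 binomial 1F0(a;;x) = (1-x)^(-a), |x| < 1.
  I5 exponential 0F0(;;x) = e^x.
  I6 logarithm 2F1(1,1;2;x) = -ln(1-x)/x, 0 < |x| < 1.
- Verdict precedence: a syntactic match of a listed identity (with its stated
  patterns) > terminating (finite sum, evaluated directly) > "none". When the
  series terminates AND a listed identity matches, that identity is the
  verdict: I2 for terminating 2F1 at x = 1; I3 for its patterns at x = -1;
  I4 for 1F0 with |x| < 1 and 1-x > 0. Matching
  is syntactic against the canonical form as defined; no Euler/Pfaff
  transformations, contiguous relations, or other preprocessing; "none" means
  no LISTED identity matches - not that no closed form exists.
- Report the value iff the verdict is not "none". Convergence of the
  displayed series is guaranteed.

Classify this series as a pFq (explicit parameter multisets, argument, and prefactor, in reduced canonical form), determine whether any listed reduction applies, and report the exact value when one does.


The series (x = -1) is 2F1: upper {-\frac{1}{2}, 3}, lower {\frac{9}{2}}, prefactor -\frac{4}{3}. Verdict: Kummer's theorem (I3) fires (x = -1; c = \frac{9}{2} equals 1+a-b for upper {-\frac{1}{2}, 3}: listed pattern). Sum: \left(-\frac{35}{64}\right) \cdot \pi.

Key observation: with t_0 = -\frac{4}{3}, factor the ratio over Q (C = -4/3, x = -1): negated roots = parameters.
Consecutive-term ratio: r(k) = -1 * (k-\frac{1}{2}) (k+3) / [(k+\frac{9}{2}) (k+1)] - rational in k. x = -1; t_0 = -\frac{4}{3}; negate the roots.


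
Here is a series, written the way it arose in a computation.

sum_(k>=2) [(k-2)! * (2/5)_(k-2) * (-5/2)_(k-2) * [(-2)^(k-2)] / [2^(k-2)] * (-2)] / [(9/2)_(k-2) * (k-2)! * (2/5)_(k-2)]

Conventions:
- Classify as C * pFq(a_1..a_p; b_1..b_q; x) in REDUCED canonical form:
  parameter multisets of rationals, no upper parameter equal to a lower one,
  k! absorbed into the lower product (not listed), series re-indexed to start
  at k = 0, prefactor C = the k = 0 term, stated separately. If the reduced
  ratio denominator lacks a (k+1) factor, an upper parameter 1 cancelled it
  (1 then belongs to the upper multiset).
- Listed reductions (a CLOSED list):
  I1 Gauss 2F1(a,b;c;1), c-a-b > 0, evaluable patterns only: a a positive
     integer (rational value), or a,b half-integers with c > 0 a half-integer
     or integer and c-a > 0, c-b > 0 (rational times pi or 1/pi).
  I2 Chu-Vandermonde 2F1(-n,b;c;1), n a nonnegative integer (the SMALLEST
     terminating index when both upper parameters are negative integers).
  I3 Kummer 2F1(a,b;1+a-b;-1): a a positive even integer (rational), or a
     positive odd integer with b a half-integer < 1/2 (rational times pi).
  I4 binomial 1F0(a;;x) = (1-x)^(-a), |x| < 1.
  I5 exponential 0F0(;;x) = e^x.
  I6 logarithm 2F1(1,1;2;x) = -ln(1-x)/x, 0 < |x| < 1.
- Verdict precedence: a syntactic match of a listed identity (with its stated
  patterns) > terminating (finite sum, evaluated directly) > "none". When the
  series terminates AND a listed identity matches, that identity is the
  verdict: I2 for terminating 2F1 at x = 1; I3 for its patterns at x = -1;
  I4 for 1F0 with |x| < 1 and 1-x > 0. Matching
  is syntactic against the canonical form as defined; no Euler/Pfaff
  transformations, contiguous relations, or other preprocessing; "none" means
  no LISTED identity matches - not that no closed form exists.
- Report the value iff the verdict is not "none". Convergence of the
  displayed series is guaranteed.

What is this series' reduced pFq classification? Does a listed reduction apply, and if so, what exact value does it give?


x = -1 here; the reduced form reads 2F1, upper {-5/2, 1}, lower {9/2}, C = -2. Verdict: Kummer's theorem (I3) applies (x = -1; c = 9/2 equals 1+a-b for upper {-5/2, 1}: listed pattern). Value: (-35/32) * pi.

The tell: with t_0 = -2, the factorial ratio (prefactor -2) (k+a-1)!/(a-1)! is a rising factorial (a)_k.
Ratio: r(k) = (-1) * (k-5/2) (k+1) / [(k+9/2) (k+1)] - rational in k. x = (-1); t_0 = -2; negate the roots.


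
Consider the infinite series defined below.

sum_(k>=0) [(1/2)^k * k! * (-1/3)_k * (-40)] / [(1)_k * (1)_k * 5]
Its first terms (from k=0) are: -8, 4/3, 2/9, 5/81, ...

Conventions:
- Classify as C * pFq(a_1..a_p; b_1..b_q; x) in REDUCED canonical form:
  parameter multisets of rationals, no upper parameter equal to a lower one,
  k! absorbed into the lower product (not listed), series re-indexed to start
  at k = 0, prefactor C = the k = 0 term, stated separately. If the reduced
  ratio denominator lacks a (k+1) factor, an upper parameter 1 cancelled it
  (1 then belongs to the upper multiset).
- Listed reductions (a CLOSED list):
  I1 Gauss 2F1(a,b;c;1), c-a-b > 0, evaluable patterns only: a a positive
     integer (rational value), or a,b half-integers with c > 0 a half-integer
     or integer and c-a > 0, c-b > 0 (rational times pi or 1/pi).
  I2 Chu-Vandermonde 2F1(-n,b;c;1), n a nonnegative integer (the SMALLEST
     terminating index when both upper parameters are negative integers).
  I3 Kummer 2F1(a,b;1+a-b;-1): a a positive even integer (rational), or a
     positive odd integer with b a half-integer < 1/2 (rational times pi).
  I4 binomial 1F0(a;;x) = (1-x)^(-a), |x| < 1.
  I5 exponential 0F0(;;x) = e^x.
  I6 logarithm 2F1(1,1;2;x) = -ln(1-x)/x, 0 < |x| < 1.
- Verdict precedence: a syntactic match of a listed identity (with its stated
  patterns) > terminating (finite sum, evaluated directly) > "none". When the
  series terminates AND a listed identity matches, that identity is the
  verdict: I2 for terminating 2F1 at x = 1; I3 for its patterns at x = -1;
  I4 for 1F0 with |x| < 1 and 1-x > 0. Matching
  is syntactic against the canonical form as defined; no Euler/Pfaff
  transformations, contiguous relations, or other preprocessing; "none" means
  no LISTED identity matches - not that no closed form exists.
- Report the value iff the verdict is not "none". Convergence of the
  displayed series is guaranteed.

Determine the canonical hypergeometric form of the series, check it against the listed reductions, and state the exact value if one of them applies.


x = 1/2 here; the reduced form reads 1F0, upper {-1/3}, lower {-}, C = -8. Verdict: the binomial series (I4) fires (the 1F0 binomial series: exponent 1/3, x = 1/2). Sum: (-8) * (1/2)^(1/3).

Structural cue: t_0 = -8 here, and the factorial ratio (C = -8, x = 1/2) (k+a-1)!/(a-1)! is a rising factorial (a)_k.
Term ratio: r(k) = (1/2) * (k-1/3) / [(k+1)] - rational in k, leading ratio (1/2); with t_0 = -8, classification follows.


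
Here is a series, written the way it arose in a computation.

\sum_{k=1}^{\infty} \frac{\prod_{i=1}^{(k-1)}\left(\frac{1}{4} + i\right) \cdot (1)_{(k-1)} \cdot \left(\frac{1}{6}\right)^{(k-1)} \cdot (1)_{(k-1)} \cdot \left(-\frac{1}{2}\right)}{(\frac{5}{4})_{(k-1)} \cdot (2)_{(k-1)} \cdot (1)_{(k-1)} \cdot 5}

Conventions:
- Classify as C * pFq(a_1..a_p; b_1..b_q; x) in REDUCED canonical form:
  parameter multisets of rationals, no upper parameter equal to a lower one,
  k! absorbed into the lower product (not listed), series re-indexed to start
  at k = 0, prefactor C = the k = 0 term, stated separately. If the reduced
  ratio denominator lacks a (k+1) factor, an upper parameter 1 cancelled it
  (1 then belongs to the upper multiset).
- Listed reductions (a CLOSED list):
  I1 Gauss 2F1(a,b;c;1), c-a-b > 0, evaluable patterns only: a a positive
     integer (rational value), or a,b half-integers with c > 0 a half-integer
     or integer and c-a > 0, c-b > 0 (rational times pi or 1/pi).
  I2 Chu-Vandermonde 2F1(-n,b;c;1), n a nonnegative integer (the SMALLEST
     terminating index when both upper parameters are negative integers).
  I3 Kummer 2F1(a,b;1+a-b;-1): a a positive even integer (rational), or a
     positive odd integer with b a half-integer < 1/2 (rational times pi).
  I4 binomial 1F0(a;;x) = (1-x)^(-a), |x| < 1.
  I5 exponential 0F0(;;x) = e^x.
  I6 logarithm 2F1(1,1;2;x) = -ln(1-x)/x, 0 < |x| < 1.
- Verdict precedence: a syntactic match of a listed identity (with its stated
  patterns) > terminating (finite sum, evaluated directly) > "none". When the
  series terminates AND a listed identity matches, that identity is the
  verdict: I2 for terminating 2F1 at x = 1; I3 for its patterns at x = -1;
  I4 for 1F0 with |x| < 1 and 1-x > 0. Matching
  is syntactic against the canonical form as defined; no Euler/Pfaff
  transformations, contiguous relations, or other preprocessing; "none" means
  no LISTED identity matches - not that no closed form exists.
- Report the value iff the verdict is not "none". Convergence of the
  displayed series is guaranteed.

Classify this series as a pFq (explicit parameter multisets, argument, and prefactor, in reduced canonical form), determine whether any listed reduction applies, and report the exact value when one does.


At argument \frac{1}{6}: a 2F1 with upper {1, 1}, lower {2}, scaled by C = -\frac{1}{10}. Verdict (x = \frac{1}{6}): the logarithmic series (I6) applies (the logarithm: parameters (1,1;2), x = \frac{1}{6}). Value: \frac{3}{5} \cdot \ln\left(\frac{5}{6}\right).

Structural cue: with t_0 = -\frac{1}{10}, the parameter 5/4 appears in both the upper and lower lists and cancels.
Adjacent-term ratio: r(k) = \frac{1}{6} * (k+1) (k+1) / [(k+2) (k+1)] ; factor over Q: parameters, x = \frac{1}{6}, and C = -\frac{1}{10}.


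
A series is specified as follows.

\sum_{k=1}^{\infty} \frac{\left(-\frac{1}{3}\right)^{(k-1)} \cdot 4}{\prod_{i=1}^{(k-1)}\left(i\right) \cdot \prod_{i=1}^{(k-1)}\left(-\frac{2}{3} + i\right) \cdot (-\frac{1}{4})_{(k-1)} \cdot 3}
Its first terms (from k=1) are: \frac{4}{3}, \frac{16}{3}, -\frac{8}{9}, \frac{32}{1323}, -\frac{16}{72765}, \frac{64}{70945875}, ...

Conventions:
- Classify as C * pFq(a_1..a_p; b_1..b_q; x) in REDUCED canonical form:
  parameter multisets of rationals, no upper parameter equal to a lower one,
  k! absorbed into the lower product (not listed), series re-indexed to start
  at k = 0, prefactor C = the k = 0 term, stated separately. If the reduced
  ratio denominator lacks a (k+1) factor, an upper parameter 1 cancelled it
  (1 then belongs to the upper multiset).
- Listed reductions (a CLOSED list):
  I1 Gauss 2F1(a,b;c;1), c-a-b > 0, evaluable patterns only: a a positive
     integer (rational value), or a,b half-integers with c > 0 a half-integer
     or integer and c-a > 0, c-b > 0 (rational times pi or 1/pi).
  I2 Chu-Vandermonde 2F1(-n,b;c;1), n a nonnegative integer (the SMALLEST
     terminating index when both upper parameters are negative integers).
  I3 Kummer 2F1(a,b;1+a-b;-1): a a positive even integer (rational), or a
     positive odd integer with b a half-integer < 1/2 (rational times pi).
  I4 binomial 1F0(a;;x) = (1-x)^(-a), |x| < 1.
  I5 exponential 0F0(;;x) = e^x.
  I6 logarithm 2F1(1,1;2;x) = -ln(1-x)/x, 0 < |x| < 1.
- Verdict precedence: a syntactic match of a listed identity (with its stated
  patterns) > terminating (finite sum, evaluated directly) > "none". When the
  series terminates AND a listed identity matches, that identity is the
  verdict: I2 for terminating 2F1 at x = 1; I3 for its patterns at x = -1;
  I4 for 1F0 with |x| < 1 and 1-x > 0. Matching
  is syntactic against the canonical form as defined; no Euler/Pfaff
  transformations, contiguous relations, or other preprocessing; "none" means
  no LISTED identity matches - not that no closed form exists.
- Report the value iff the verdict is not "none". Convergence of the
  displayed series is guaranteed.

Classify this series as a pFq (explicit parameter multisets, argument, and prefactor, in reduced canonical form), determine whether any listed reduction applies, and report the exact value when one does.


The series (x = -\frac{1}{3}) is 0F2: upper {-}, lower {-\frac{1}{4}, \frac{1}{3}}, prefactor \frac{4}{3}. Verdict: none. A 0F2 with upper {-} fits none of I1-I6 at x = -\frac{1}{3}; the sum runs forever.

The tell: t_0 being \frac{4}{3}, the lower running product (prefactor 4/3) is a rising factorial.
Term ratio: r(k) = -\frac{1}{3} * 1 / [(k-\frac{1}{4}) (k+\frac{1}{3}) (k+1)] - rational in k. x = -\frac{1}{3}; t_0 = \frac{4}{3}; negate the roots.


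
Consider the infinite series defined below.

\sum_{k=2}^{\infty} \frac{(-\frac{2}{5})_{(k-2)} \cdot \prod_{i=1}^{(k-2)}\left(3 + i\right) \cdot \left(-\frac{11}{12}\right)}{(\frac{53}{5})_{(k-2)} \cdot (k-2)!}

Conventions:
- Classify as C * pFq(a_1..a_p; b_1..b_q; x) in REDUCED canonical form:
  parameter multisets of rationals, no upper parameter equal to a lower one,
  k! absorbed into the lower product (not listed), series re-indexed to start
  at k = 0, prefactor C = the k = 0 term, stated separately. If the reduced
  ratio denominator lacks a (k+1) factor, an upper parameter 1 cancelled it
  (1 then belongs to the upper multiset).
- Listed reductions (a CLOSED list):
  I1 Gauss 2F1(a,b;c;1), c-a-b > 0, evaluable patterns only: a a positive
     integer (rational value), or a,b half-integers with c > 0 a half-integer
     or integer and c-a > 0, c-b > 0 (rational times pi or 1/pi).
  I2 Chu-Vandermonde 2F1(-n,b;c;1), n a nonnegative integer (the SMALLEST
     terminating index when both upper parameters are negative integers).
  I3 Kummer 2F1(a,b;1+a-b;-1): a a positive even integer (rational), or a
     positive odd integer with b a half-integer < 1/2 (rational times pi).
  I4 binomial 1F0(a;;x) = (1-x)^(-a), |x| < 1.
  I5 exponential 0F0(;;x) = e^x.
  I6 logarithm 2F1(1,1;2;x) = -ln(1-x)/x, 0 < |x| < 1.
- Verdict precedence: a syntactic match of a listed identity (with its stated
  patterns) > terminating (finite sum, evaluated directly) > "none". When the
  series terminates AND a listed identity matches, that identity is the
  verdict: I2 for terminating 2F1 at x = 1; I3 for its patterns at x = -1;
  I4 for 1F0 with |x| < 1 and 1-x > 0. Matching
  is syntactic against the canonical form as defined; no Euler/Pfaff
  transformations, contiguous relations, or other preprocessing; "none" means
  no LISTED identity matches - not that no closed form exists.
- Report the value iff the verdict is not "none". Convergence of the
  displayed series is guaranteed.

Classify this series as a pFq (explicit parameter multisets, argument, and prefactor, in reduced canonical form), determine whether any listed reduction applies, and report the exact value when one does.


This is -\frac{11}{12} * 2F1(-\frac{2}{5}, 4; \frac{53}{5}; 1) in reduced canonical form. Verdict (x = 1): Gauss's theorem (I1) applies (x = 1: the Gamma ratio telescopes since c-a-b = 7 > 0 and a = 4 in Z>0). Hence: -\frac{98857}{131250}.

Key step: with t_0 = -\frac{11}{12}, the running product (C = -11/12) telescopes to a rising factorial.
Step ratio: r(k) = 1 * (k-\frac{2}{5}) (k+4) / [(k+\frac{53}{5}) (k+1)] - rational in k, leading ratio 1; with t_0 = -\frac{11}{12}, classification follows.


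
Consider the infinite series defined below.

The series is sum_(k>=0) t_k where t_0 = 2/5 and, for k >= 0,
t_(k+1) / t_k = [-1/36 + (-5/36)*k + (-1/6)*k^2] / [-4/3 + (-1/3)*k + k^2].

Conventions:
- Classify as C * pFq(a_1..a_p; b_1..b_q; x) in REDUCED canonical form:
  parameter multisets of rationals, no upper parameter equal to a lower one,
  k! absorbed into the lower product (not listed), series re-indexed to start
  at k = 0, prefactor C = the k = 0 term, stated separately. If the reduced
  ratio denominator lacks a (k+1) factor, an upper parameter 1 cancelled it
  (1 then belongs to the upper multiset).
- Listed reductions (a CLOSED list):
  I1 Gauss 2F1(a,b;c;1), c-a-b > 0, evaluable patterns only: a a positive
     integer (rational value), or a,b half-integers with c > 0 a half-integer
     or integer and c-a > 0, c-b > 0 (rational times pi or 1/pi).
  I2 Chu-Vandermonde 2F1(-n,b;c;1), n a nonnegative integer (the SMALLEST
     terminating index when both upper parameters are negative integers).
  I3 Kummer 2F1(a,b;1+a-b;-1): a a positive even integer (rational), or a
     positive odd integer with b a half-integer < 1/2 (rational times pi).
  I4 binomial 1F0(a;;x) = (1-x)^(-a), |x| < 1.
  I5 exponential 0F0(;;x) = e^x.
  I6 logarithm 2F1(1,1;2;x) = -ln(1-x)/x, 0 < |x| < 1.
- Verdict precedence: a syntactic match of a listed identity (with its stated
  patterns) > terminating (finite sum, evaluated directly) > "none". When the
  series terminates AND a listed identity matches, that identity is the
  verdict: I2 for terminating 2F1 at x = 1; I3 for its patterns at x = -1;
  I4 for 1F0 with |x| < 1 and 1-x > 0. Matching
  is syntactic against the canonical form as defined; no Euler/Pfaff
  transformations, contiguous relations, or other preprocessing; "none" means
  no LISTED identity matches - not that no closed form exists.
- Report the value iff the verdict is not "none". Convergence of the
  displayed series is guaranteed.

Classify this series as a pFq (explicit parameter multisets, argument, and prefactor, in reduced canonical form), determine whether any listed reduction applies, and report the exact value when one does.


Canonical form: C = 2/5 times 2F1 with upper {1/3, 1/2}, lower {-4/3}, x = -1/6. Verdict: none - this 2F1 at x = -1/6 matches no listed pattern, and upper {1/3, 1/2} holds no stopper.

Key step: t_0 = 2/5 here, and factor the ratio over Q (prefactor 2/5): negated roots = parameters.
Ratio: r(k) = (-1/6) * (k+1/3) (k+1/2) / [(k-4/3) (k+1)] - rational; roots negated = parameters, x = (-1/6), C = 2/5.


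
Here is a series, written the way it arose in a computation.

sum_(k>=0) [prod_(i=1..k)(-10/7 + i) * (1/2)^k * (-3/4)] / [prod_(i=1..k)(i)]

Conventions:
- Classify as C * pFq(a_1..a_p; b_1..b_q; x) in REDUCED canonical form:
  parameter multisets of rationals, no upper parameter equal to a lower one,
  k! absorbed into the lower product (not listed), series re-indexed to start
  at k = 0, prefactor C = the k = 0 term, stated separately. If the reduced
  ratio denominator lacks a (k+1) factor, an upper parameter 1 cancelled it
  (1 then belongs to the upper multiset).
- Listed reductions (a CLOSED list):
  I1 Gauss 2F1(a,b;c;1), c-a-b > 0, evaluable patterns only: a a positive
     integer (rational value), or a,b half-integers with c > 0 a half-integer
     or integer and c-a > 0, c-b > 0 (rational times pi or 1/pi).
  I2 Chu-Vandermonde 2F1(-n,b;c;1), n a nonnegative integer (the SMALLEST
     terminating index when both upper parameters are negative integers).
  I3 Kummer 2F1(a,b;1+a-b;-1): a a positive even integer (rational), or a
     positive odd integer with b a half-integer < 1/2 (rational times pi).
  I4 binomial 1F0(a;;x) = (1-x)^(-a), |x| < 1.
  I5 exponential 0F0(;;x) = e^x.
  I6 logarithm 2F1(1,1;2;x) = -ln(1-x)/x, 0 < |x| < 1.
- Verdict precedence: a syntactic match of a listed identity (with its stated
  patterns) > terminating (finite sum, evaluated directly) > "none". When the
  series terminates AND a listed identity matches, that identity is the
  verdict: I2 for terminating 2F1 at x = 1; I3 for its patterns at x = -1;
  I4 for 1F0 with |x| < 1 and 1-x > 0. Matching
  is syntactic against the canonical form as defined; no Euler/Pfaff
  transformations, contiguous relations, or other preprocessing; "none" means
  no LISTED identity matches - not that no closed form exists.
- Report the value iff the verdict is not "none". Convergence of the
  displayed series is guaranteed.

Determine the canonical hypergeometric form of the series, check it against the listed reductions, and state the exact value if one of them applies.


This is -3/4 * 1F0(-3/7; -; 1/2) in reduced canonical form. Verdict (x = 1/2): binomial (I4) applies (the 1F0 binomial series: exponent 3/7, x = 1/2). Exact value: (-3/4) * (1/2)^(3/7).

Structural cue: t_0 = -3/4 here, and the running product (C = -3/4, x = 1/2) telescopes to a rising factorial.
Consecutive-term ratio: r(k) = (1/2) * (k-3/7) / [(k+1)] - rational; roots negated = parameters, x = (1/2), C = -3/4.


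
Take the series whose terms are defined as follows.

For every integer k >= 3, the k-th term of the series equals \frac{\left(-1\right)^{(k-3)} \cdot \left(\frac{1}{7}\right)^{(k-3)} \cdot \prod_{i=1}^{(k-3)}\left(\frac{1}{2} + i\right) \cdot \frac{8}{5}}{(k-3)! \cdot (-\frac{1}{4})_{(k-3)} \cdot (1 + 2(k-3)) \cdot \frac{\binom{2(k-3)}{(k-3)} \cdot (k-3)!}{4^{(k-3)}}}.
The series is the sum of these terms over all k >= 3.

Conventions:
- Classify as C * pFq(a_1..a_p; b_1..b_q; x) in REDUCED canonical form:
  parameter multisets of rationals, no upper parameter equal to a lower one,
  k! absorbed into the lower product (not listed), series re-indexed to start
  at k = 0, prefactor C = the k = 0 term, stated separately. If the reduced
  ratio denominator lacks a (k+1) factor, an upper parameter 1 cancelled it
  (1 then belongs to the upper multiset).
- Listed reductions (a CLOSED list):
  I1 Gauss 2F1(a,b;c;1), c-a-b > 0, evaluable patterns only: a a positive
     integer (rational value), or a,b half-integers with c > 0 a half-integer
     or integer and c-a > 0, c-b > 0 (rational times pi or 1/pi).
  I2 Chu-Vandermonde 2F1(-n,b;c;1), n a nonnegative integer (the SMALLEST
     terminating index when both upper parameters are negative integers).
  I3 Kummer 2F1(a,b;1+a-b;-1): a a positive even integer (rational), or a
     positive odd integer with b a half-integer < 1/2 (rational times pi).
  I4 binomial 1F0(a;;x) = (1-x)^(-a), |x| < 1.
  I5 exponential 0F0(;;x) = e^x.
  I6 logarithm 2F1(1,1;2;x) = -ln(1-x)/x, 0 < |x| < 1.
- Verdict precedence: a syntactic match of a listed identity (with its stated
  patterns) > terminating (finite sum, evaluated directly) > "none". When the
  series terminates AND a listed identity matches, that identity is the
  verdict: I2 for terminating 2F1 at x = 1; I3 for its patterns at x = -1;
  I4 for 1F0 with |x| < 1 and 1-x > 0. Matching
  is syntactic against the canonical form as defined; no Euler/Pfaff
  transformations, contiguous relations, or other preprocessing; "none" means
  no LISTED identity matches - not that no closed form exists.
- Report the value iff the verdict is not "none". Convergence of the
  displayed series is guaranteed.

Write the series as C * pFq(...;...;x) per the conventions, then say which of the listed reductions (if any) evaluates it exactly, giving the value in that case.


The tell: x = -\frac{1}{7} and the lower (2k+1) factor (prefactor 8/5) shifts a half-integer Pochhammer.
Term ratio: r(k) = -\frac{1}{7} * 1 / [(k-\frac{1}{4}) (k+1)] - rational; roots negated = parameters, x = -\frac{1}{7}, C = \frac{8}{5}.

At argument -\frac{1}{7}: a 0F1 with upper {-}, lower {-\frac{1}{4}}, scaled by C = \frac{8}{5}. Verdict: no listed reduction: x = -\frac{1}{7} and upper {-} fail every I1-I6 pattern.


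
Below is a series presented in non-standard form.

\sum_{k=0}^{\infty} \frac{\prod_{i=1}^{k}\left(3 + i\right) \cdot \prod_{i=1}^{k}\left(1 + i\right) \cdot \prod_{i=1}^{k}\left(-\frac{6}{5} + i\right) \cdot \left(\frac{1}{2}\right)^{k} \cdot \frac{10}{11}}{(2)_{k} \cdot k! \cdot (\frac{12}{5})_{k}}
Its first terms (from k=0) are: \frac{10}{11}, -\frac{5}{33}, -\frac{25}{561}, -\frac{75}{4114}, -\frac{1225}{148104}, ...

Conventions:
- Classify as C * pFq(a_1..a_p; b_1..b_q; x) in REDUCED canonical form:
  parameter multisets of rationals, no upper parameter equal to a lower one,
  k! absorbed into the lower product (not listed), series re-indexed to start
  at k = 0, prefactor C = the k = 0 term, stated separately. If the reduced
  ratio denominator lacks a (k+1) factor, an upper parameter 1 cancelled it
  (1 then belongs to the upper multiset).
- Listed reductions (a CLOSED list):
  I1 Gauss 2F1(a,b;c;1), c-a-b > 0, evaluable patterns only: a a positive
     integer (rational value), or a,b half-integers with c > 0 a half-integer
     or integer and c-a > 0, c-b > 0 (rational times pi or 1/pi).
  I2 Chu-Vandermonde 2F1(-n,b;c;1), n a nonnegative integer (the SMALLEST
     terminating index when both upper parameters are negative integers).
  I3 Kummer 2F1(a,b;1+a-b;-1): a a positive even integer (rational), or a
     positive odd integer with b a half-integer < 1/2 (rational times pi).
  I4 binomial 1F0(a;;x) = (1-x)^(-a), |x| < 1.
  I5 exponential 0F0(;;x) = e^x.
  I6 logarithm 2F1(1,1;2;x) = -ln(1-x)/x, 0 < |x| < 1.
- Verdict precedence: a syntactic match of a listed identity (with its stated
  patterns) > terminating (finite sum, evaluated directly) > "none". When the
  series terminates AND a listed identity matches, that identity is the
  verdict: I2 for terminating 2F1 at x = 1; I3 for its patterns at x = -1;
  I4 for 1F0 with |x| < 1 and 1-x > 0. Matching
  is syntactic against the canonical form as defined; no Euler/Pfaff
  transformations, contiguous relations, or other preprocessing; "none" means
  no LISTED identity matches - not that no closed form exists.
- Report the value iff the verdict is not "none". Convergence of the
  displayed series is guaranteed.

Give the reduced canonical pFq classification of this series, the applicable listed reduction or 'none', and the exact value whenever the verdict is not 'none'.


Classification (C = \frac{10}{11}): 2F1 with upper {-\frac{1}{5}, 4}, lower {\frac{12}{5}}, argument x = \frac{1}{2}. Verdict: none. No listed pattern accepts 2F1(-\frac{1}{5}, 4; \frac{12}{5}; \frac{1}{2}).

Structural cue: from the first term \frac{10}{11}: the parameter 2 appears in both the upper and lower lists and cancels.
Ratio: r(k) = \frac{1}{2} * (k-\frac{1}{5}) (k+4) / [(k+\frac{12}{5}) (k+1)] - rational in k. x = \frac{1}{2}; t_0 = \frac{10}{11}; negate the roots.


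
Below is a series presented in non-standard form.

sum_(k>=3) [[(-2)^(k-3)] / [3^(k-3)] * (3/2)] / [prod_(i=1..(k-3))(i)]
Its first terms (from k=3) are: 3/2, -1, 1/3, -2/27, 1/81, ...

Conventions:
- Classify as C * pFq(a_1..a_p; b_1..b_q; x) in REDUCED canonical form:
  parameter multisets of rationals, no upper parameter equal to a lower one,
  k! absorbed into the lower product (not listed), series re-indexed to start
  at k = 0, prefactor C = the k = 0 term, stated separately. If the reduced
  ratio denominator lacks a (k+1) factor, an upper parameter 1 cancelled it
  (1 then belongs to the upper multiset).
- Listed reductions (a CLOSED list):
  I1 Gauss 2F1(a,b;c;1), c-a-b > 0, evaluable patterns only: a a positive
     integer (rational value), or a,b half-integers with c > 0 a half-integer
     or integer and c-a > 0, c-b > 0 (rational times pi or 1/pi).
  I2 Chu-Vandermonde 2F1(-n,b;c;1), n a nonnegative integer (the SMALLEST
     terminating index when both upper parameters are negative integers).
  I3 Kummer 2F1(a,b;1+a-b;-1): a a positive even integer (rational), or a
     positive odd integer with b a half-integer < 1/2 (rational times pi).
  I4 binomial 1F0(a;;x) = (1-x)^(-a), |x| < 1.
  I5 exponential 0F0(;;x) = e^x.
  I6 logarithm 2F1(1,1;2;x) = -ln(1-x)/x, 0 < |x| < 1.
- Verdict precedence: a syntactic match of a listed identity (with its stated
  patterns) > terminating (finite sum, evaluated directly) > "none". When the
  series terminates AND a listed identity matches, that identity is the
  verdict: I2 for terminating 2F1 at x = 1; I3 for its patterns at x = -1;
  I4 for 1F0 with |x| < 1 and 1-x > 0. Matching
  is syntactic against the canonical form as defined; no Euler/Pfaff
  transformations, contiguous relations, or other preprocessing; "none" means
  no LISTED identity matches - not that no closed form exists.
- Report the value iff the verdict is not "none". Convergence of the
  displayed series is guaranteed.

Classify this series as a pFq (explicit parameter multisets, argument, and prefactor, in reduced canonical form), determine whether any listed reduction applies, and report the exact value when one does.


The series (x = -2/3) is 0F0: upper {-}, lower {-}, prefactor 3/2. Verdict: the exponential series (I5) matches (the 0F0 exponential series at x = -2/3). Exact value: (3/2) * e^(-2/3).

Key observation: from the first term 3/2: the two geometric factors (C = 3/2, x = -2/3) combine into one argument.
Term ratio: r(k) = (-2/3) * 1 / [(k+1)] ; factor over Q: parameters, x = (-2/3), and C = 3/2.


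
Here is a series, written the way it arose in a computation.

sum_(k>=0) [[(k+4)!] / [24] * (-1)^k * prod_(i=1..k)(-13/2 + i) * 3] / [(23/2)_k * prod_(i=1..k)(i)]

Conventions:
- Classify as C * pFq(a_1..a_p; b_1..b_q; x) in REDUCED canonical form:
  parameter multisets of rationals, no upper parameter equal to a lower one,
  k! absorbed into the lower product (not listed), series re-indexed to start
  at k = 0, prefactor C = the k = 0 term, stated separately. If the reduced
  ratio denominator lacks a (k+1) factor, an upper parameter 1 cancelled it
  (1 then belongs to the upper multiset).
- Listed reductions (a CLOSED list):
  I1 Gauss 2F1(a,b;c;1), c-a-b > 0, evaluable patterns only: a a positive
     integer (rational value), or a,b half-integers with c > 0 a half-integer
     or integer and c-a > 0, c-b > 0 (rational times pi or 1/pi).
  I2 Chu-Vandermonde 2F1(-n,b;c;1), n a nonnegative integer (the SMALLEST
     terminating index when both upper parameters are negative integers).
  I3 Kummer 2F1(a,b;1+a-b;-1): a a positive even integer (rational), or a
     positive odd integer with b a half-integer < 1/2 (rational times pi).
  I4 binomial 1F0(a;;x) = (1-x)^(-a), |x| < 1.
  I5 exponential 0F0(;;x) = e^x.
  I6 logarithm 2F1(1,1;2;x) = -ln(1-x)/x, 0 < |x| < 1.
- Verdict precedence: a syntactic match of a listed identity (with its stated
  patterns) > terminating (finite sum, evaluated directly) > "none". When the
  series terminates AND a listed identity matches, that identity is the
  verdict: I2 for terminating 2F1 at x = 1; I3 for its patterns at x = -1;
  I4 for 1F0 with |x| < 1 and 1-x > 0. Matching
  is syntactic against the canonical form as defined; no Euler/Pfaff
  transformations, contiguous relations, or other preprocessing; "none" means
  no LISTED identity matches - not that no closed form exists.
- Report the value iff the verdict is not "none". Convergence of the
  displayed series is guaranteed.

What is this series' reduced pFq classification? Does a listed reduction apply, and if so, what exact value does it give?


This is 3 * 2F1(-11/2, 5; 23/2; -1) in reduced canonical form. Verdict: this is Kummer's theorem (I3) (x = -1; c = 23/2 equals 1+a-b for upper {-11/2, 5}: listed pattern). Hence: (130945815/16777216) * pi.

First insight: t_0 being 3, the product of the first k integers (C = 3) is k!.
Term ratio: r(k) = (-1) * (k-11/2) (k+5) / [(k+23/2) (k+1)] ; factor over Q: parameters, x = (-1), and C = 3.


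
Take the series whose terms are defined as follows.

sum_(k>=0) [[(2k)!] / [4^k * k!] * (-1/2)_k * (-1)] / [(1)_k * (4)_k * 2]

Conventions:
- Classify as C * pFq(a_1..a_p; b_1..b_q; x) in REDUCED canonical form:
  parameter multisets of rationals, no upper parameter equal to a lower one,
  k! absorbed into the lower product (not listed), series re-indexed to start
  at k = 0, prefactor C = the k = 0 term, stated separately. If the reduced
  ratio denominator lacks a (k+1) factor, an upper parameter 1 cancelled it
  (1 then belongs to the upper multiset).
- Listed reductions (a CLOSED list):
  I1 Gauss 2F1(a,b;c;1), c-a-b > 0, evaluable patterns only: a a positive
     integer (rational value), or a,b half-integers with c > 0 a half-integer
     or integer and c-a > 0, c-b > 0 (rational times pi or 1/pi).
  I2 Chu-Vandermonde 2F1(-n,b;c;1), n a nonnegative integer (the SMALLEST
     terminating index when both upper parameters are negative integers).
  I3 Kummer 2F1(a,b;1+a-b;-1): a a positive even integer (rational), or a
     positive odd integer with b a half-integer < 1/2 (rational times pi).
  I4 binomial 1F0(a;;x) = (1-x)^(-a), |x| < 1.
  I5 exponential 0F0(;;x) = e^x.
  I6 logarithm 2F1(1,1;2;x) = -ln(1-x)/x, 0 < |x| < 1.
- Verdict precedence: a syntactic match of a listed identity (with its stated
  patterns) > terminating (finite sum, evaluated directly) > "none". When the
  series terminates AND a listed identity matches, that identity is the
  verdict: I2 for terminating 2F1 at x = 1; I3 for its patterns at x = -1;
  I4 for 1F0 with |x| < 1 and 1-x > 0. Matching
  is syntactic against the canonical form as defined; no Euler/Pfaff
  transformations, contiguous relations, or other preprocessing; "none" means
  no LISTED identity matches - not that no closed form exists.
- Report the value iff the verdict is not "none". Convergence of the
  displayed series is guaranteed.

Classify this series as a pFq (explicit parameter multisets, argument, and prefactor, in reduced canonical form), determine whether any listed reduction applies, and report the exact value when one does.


Canonical form: C = -1/2 times 2F1 with upper {-1/2, 1/2}, lower {4}, x = 1. Verdict (x = 1): Gauss's theorem I1 (half-integer case) applies (x = 1; upper {-1/2, 1/2} half-integers, c = 4 in the evaluable pattern). Value: (-256/175) / pi.

Structural cue: t_0 = -1/2 here, and the constant factors (prefactor -1/2) combine into one prefactor.
Term ratio: r(k) = 1 * (k-1/2) (k+1/2) / [(k+4) (k+1)] - rational in k, leading ratio 1; with t_0 = -1/2, classification follows.


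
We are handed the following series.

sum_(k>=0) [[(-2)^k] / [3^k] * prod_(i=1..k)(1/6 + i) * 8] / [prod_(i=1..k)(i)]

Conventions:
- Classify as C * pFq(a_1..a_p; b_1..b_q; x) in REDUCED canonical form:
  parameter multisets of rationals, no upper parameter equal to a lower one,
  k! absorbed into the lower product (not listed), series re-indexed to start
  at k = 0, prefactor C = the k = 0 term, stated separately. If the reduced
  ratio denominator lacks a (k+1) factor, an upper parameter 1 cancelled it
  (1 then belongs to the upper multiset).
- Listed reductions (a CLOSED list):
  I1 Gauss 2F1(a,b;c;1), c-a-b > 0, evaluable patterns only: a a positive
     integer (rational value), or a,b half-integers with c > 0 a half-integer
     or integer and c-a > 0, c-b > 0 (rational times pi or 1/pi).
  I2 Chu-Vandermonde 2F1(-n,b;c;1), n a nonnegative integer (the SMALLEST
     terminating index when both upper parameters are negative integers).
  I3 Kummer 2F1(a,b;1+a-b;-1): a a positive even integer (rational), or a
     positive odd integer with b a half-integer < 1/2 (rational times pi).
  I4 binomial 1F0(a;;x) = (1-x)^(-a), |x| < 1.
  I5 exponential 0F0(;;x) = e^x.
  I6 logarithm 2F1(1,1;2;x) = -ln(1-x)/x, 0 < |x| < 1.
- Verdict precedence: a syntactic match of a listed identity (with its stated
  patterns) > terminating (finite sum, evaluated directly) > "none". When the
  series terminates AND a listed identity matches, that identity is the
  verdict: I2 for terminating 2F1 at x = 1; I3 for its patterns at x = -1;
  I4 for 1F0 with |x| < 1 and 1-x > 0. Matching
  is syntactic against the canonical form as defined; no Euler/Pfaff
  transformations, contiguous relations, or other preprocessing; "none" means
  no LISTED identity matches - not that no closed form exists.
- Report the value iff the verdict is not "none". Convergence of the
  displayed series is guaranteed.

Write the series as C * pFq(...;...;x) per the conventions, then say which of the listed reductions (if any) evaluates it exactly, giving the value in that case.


Canonical form: C = 8 times 1F0 with upper {7/6}, lower {-}, x = -2/3. Verdict at x = -2/3: binomial (I4) matches (the 1F0 binomial series: exponent -7/6, x = -2/3). Hence: 8 * (5/3)^(-7/6).

Key step: with t_0 = 8, the product of the first k integers (C = 8) is k!.
Consecutive-term ratio: r(k) = (-2/3) * (k+7/6) / [(k+1)] - rational; roots negated = parameters, x = (-2/3), C = 8.


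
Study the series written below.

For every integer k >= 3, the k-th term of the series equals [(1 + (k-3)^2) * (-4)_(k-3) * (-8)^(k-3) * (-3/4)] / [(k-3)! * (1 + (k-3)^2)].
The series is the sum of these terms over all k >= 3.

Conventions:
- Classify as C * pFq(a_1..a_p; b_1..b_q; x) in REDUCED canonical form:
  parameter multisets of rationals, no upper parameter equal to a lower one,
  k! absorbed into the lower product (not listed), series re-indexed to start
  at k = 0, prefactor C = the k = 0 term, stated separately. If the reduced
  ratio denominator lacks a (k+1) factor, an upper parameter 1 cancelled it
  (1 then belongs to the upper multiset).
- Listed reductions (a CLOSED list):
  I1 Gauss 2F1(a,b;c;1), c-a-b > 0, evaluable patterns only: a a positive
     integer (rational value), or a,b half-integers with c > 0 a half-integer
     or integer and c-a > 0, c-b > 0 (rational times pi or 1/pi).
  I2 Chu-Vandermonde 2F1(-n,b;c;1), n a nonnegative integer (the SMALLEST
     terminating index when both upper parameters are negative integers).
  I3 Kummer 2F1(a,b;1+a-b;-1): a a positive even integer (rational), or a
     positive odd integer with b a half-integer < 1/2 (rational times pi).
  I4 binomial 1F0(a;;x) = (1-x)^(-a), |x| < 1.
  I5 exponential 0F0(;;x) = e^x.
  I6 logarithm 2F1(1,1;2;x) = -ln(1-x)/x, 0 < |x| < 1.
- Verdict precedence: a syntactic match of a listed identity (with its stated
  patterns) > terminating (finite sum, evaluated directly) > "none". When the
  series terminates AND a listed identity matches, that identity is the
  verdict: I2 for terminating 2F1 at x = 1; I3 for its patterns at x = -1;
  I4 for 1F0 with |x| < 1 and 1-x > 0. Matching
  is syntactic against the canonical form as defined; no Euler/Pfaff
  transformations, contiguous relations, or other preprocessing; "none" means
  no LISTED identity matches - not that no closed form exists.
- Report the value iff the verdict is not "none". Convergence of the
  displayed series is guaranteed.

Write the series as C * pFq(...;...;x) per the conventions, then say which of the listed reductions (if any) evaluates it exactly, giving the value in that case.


At argument -8: a 1F0 with upper {-4}, lower {-}, scaled by C = -3/4. Verdict: terminating. (-4)_k vanishes past k = 4, leaving a 5-term sum, computed directly. Value: -19683/4.

The tell: with t_0 = -3/4, the factor k^2 + 1 cancels (top and bottom), leaving C = -3/4.
Ratio: r(k) = (-8) * (k-4) / [(k+1)] ; factor over Q: parameters, x = (-8), and C = -3/4.


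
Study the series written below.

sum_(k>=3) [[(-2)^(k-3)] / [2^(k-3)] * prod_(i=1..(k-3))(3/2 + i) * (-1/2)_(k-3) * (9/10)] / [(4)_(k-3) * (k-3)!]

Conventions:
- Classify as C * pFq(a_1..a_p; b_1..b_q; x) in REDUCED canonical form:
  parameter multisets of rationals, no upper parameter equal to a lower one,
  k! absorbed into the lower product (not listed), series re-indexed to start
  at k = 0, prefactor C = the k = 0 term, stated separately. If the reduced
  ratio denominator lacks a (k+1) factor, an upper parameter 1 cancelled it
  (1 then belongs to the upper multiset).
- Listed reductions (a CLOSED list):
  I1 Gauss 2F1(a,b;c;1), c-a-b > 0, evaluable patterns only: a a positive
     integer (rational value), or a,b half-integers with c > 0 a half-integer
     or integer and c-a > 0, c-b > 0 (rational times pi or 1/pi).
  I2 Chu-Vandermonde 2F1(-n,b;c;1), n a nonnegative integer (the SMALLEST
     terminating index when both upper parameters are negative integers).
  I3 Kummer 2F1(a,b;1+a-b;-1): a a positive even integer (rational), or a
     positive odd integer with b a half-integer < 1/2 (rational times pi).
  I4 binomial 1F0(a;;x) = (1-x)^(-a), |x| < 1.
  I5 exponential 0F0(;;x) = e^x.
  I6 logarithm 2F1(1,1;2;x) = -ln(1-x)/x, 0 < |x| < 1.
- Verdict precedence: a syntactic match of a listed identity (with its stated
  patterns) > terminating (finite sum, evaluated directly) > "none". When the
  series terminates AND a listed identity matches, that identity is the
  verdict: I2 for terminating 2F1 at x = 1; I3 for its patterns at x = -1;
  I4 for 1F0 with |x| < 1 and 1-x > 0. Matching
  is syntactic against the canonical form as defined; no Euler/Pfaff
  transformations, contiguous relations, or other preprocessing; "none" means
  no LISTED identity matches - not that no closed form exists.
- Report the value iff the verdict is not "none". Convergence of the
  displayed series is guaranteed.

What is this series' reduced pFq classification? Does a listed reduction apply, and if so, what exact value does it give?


Key step: with t_0 = 9/10, the two k-th powers (C = 9/10) combine into one argument.
Ratio: r(k) = (-1) * (k-1/2) (k+5/2) / [(k+4) (k+1)] - rational in k. x = (-1); t_0 = 9/10; negate the roots.

Canonical form: C = 9/10 times 2F1 with upper {-1/2, 5/2}, lower {4}, x = -1. Verdict: none. Every listed pattern misses the 2F1 form at -1, upper {-1/2, 5/2}.
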